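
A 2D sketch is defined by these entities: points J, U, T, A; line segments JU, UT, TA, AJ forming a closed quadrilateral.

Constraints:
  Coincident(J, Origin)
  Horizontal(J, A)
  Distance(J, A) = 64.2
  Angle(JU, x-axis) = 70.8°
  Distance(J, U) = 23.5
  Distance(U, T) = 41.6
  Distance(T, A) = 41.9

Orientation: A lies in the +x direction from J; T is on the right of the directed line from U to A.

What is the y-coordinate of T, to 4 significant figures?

-15.52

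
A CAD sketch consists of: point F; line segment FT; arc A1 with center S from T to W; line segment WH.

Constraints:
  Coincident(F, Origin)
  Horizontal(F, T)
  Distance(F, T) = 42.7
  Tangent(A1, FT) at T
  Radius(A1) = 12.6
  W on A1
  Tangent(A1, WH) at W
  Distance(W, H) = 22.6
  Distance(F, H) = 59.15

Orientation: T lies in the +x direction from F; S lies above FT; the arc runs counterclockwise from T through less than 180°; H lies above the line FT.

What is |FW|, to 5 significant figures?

57.035

F is at the origin; FT is horizontal with |FT| = 42.7 and T on the +x side, so T = (42.700, 0.0000). Tangency of A1 to FT means the radius ST is perpendicular to FT, so S = T + (0, 12.6) = (42.700, 12.600). Since SW ⟂ WH (tangency), |SH| = √(12.6² + 22.6²) = 25.875 regardless of where W sits on A1. So H lies on both circle(F, 59.15) and circle(S, 25.875); the above-FT intersection is H = (45.015, 38.371). W is the foot of the tangent from H: W = (54.210, 17.726).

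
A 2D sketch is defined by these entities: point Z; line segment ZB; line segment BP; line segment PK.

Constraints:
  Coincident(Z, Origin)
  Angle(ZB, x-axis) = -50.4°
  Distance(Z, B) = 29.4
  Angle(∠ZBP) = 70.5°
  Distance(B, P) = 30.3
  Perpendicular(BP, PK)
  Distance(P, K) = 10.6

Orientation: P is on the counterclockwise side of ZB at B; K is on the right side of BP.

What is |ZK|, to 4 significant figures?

43.45

∠ZBP = 70.5°, so BP runs at -50.4° + (180° − 70.5°) = 59.10° from the x-axis; with |BP| = 30.3, P = B + 30.3·(cos 59.10°, sin 59.10°) = (34.30, 3.346). The perpendicularity gives PK at right angles to BP; with |PK| = 10.6 on the right of BP, K = P + 10.6·(0.8581, -0.5135) = (43.40, -2.097). Then |ZK| = |K − Z| = 43.45.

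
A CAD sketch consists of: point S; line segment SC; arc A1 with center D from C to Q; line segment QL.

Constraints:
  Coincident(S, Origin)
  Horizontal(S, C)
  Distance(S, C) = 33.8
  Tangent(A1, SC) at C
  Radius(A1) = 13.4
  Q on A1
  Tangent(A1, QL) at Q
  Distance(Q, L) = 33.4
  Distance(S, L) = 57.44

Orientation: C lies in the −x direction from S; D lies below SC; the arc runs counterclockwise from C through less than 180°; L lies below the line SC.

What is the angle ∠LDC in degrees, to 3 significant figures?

173°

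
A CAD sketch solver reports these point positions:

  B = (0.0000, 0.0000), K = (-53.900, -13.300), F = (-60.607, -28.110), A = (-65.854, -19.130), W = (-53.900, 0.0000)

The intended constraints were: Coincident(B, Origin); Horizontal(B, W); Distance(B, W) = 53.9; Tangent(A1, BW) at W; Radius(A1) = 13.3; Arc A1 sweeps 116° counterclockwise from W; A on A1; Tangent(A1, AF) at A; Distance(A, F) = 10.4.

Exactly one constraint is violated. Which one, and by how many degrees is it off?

Tangent(A1, AF) at A — off by 4.30°.

B = (0.00, 0.00) ✓; B.y = 0.00, W.y = 0.00 ✓; |BW| = 53.90 ✓; ∠(KW, WB) = 90.00° ✓; |KW| = 13.30 ✓; bearing(K→A) − bearing(K→W) = 116.0° ✓; |KA| = 13.30 ✓; ∠(KA, AF) = 85.70° ✗; |AF| = 10.40 ✓.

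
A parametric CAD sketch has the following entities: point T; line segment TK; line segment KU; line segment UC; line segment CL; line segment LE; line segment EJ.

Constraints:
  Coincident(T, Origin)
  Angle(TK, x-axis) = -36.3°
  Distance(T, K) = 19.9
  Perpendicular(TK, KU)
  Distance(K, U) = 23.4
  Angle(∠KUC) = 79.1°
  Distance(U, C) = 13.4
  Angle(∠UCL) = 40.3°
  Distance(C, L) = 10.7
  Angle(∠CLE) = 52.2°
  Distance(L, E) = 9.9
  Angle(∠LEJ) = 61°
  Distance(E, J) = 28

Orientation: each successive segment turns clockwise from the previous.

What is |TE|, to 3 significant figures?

29.3

∠UCL = 40.3° gives CL at -6.90° from the x-axis; with |CL| = 10.7, L = (3.70, -22.1). ∠CLE = 52.2° gives LE at -135° from the x-axis; with |LE| = 9.9, E = (-3.26, -29.1). Then |TE| = |E − T| = 29.3.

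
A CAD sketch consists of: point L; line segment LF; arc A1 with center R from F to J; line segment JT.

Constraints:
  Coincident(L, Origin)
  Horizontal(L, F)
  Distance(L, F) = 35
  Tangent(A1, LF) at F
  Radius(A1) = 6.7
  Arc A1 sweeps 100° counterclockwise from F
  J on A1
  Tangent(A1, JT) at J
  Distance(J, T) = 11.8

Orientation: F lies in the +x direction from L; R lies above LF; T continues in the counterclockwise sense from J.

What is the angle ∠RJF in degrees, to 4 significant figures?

40.00°

A1 meets LF tangentially, so RF is at right angles to LF, so R = F + (0, 6.7) = (35.00, 6.700). On A1, F sits at bearing -90° from R; a 100° counterclockwise sweep puts J at bearing 10°, so J = R + 6.7·(cos 10°, sin 10°) = (41.60, 7.863). Then cos ∠RJF = JR·JF / (|JR||JF|), giving 40.00°.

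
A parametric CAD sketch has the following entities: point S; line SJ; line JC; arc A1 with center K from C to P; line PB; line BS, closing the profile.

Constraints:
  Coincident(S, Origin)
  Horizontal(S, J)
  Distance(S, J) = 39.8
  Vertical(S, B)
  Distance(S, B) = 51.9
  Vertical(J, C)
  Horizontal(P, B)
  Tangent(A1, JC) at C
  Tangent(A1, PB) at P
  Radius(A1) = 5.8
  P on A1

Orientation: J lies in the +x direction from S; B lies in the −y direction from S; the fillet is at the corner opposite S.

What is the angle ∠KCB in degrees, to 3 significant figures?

8.29°

The virtual corner opposite S is at (39.8, -51.9). A1 meets JC tangentially, so KC is at right angles to JC and tangency of A1 to PB means the radius KP is perpendicular to PB, with radius 5.8, so the center K sits 5.8 in from both sides at K = (34.0, -46.1). That places the tangent points at C = (39.8, -46.1) on JC and P = (34.0, -51.9) on PB. Then cos ∠KCB = CK·CB / (|CK||CB|), giving 8.29°.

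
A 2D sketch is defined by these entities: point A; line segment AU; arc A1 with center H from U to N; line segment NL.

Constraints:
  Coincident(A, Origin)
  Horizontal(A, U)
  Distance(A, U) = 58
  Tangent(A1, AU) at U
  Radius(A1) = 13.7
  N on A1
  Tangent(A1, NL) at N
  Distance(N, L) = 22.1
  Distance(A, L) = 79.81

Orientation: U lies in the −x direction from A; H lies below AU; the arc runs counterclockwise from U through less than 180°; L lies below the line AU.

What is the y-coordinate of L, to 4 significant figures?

-36.12

Checks: |HN| = 13.70 ✓; ∠(HN, NL) = 90.00° ✓; |NL| = 22.10 ✓; |AL| = 79.81 ✓.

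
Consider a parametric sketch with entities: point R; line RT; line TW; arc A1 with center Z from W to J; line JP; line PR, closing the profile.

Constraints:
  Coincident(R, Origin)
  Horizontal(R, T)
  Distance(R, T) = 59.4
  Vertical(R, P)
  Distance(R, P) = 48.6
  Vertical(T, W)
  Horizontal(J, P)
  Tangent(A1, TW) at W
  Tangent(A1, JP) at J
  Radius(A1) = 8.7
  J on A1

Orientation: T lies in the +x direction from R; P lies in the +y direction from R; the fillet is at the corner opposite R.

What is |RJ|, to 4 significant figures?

70.23

R is at the origin; R and T share the same y with |RT| = 59.4 and T on the +x side, so T = (59.40, 0.000). RP is vertical with |RP| = 48.6 and P on the +y side, so P = (0.000, 48.60). The virtual corner opposite R is at (59.40, 48.60). Tangency of A1 to TW means the radius ZW is perpendicular to TW and tangency of A1 to JP means the radius ZJ is perpendicular to JP, with radius 8.7, so the center Z sits 8.7 in from both sides at Z = (50.70, 39.90). That places the tangent points at W = (59.40, 39.90) on TW and J = (50.70, 48.60) on JP. Then |RJ| = |J − R| = 70.23.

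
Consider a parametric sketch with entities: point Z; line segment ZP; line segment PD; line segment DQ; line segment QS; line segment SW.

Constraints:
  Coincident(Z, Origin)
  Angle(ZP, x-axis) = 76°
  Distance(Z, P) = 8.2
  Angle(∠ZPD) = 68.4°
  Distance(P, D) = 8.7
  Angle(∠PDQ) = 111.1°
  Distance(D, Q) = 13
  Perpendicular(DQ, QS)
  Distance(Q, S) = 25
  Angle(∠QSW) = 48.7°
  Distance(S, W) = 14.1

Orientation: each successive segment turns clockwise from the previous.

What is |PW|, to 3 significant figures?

9.39

The perpendicularity gives QS at right angles to DQ, so QS runs at 166°; with |QS| = 25.0, S = (-18.4, -3.43). ∠QSW = 48.7° gives SW at 34.2° from the x-axis; with |SW| = 14.1, W = (-6.74, 4.49). Then |PW| = |W − P| = 9.39.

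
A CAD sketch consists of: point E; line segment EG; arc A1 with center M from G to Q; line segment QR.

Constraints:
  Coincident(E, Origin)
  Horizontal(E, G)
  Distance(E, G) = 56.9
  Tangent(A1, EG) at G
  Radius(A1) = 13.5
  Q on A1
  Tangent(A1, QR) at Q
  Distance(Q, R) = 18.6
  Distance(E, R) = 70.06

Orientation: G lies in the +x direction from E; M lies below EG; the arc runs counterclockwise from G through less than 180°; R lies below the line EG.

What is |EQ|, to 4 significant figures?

52.34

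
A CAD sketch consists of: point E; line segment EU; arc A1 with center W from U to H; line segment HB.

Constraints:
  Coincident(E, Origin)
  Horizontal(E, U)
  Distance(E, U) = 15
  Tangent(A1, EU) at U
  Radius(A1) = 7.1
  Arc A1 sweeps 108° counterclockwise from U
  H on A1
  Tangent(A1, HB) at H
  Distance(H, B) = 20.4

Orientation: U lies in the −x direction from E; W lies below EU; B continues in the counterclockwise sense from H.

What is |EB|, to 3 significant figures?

32.6

On A1, U sits at bearing 90° from W; a 108° counterclockwise sweep puts H at bearing 198°, so H = W + 7.1·(cos 198°, sin 198°) = (-21.8, -9.29). Since A1 is tangent to HB there, WH ⟂ HB, so HB runs along (−sin 198°, cos 198°); with |HB| = 20.4, B = (-15.4, -28.7). Then |EB| = |B − E| = 32.6.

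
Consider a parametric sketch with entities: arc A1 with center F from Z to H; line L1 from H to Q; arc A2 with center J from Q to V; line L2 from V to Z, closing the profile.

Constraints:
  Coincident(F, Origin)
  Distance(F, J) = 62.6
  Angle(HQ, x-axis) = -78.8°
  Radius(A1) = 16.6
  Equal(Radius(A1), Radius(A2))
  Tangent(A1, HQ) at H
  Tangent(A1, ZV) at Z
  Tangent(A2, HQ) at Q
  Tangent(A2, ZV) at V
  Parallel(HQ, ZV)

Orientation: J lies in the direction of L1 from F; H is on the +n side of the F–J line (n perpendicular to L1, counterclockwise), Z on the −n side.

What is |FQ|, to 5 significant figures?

64.764

The slot axis is L1's direction at -78.8°, so u = (cos -78.8°, sin -78.8°) = (0.19423, -0.98096) and n = (−sin -78.8°, cos -78.8°) = (0.98096, 0.19423). F is at the origin and J lies 62.6 along u from F, so J = 62.6·u = (12.159, -61.408). Tangency of A1 to both parallel lines with radius 16.6 puts H and Z at F ± 16.6·n: H = (16.284, 3.2243), Z = (-16.284, -3.2243). Equal radii place Q and V the same way about J: Q = J + 16.6·n = (28.443, -58.184), V = J − 16.6·n = (-4.1248, -64.632). Then |FQ| = |Q − F| = 64.764.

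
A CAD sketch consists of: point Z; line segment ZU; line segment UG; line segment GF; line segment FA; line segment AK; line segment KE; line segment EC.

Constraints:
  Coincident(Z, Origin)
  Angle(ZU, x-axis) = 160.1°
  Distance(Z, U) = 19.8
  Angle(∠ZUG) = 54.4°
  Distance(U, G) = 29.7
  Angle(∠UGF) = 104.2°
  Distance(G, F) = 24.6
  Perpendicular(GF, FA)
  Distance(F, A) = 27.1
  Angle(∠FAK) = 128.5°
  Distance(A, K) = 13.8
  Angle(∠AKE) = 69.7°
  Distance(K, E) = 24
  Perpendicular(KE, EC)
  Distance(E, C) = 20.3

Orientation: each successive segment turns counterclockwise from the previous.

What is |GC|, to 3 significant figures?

26.4

Z is at the origin; ZU runs at 160.1° with length 19.8, so U = (-18.6, 6.74). ∠ZUG = 54.4° gives UG at -74.3° from the x-axis; with |UG| = 29.7, G = (-10.6, -21.9). ∠UGF = 104.2° gives GF at 1.50° from the x-axis; with |GF| = 24.6, F = (14.0, -21.2). The perpendicularity gives FA at right angles to GF, so FA runs at 91.5°; with |FA| = 27.1, A = (13.3, 5.88). ∠FAK = 128.5° gives AK at 143° from the x-axis; with |AK| = 13.8, K = (2.28, 14.2). ∠AKE = 69.7° gives KE at -107° from the x-axis; with |KE| = 24.0, E = (-4.62, -8.80). The perpendicularity gives EC at right angles to KE, so EC runs at -16.7°; with |EC| = 20.3, C = (14.8, -14.6). Then |GC| = |C − G| = 26.4.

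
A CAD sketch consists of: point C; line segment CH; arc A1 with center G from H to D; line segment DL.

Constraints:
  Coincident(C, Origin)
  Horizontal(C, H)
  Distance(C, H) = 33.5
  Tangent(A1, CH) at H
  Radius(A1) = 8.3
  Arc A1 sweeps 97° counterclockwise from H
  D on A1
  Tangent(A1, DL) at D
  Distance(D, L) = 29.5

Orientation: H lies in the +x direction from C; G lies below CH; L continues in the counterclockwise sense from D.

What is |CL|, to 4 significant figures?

48.19

On A1, H sits at bearing 90° from G; a 97° counterclockwise sweep puts D at bearing 187°, so D = G + 8.3·(cos 187°, sin 187°) = (25.26, -9.312). A1 meets DL tangentially, so GD is at right angles to DL, so DL runs along (−sin 187°, cos 187°); with |DL| = 29.5, L = (28.86, -38.59). Then |CL| = |L − C| = 48.19.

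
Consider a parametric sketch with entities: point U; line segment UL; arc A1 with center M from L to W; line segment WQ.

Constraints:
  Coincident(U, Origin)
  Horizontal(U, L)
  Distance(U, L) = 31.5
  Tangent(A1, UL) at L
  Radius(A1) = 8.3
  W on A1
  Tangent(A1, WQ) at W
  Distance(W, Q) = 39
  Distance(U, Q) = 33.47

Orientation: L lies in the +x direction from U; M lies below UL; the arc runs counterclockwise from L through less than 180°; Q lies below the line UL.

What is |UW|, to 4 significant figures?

25.23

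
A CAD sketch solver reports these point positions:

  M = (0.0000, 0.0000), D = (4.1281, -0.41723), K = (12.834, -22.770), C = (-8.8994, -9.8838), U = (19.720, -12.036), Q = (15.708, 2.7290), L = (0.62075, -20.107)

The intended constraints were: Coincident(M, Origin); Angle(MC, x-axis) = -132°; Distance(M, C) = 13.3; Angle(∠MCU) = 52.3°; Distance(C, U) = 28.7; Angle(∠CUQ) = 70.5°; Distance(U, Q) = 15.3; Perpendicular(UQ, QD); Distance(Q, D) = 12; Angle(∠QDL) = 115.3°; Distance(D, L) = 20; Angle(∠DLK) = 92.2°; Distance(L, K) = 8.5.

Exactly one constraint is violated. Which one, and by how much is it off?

Distance(L, K) = 8.5 — off by 4.00.

M = (0.00, 0.00) ✓; MC at -132.0° ✓; |MC| = 13.30 ✓; ∠MCU = 52.30° ✓; |CU| = 28.70 ✓; ∠CUQ = 70.50° ✓; |UQ| = 15.30 ✓; ∠(UQ, QD) = 90.00° ✓; |QD| = 12.00 ✓; ∠QDL = 115.3° ✓; |DL| = 20.00 ✓; ∠DLK = 92.20° ✓; |LK| = 12.50 ✗.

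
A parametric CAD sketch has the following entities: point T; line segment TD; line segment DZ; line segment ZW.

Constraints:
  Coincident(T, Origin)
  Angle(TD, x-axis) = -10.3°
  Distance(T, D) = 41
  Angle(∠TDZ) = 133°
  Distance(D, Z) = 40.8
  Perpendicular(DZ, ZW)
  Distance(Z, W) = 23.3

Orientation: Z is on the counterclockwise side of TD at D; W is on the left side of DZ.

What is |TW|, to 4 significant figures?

69.09

T is at the origin; TD runs at -10.3° with length 41.0, so D = 41.0·(cos -10.3°, sin -10.3°) = (40.34, -7.331). ∠TDZ = 133.0°, so DZ runs at -10.3° + (180° − 133.0°) = 36.70° from the x-axis; with |DZ| = 40.8, Z = D + 40.8·(cos 36.70°, sin 36.70°) = (73.05, 17.05). DZ is perpendicular to ZW; with |ZW| = 23.3 on the left of DZ, W = Z + 23.3·(-0.5976, 0.8018) = (59.13, 35.73). Then |TW| = |W − T| = 69.09.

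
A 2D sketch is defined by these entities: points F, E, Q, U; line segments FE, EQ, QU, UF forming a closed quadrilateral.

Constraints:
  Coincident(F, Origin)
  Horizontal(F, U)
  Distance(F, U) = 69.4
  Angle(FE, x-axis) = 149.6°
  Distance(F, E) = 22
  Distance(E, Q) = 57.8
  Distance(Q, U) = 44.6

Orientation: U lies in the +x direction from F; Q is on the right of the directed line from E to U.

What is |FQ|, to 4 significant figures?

35.83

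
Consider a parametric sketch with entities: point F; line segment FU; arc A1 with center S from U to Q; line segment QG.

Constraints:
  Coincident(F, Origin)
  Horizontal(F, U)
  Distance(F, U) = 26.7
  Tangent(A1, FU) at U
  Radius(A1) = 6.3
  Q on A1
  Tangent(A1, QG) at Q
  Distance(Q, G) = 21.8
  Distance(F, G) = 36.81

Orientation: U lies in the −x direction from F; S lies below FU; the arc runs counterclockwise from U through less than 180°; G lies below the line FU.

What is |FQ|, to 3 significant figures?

33.6

Checks: |SQ| = 6.300 ✓; ∠(SQ, QG) = 90.00° ✓; |QG| = 21.80 ✓; |FG| = 36.81 ✓.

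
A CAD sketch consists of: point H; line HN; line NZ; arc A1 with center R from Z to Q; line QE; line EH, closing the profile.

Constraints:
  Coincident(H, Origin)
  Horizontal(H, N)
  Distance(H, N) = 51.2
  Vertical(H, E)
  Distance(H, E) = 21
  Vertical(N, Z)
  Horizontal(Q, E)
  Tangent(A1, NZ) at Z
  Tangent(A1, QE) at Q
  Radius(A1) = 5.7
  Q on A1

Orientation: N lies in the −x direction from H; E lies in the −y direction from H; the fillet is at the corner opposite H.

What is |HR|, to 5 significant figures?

48.004

H is at the origin; H and N share the same y with |HN| = 51.2 and N on the −x side, so N = (-51.200, 0.0000). HE is vertical with |HE| = 21.0 and E on the −y side, so E = (0.0000, -21.000). The virtual corner opposite H is at (-51.200, -21.000). The tangent condition forces RZ to be normal to NZ and tangency of A1 to QE means the radius RQ is perpendicular to QE, with radius 5.7, so the center R sits 5.7 in from both sides at R = (-45.500, -15.300). Then |HR| = |R − H| = 48.004.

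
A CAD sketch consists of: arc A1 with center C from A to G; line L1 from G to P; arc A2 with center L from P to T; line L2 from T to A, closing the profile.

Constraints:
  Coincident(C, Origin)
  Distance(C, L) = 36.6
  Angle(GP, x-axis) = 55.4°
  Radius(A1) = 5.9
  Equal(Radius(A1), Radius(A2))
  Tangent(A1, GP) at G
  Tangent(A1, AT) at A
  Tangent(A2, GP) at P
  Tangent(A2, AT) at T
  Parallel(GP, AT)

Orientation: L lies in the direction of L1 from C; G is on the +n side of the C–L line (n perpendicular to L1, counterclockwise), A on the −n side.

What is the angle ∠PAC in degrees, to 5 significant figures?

72.130°

The slot axis is L1's direction at 55.4°, so u = (cos 55.4°, sin 55.4°) = (0.56784, 0.82314) and n = (−sin 55.4°, cos 55.4°) = (-0.82314, 0.56784). C is at the origin and L lies 36.6 along u from C, so L = 36.6·u = (20.783, 30.127). Tangency of A1 to both parallel lines with radius 5.9 puts G and A at C ± 5.9·n: G = (-4.8565, 3.3503), A = (4.8565, -3.3503). Equal radii place P and T the same way about L: P = L + 5.9·n = (15.927, 33.477), T = L − 5.9·n = (25.640, 26.777). Then cos ∠PAC = AP·AC / (|AP||AC|), giving 72.130°.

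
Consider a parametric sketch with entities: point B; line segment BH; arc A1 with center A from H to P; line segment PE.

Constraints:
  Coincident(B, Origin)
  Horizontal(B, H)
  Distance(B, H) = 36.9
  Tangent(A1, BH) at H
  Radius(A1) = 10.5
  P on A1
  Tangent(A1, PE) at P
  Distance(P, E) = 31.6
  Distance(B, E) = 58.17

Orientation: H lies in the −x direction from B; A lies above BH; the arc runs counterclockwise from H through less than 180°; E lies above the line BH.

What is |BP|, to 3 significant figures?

30.6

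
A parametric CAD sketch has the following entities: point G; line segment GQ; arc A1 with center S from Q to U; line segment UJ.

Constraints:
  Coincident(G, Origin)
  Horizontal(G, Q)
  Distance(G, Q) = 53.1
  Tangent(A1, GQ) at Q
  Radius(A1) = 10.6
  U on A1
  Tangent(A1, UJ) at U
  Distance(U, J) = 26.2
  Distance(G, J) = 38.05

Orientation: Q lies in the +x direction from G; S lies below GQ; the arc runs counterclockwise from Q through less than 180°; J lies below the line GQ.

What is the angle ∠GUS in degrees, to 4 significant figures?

147.8°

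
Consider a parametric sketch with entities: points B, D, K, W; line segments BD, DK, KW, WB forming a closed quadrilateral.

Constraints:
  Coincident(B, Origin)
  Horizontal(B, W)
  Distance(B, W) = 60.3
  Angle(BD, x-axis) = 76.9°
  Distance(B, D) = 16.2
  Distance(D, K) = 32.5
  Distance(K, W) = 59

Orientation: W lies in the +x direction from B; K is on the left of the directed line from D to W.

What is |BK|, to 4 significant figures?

48.16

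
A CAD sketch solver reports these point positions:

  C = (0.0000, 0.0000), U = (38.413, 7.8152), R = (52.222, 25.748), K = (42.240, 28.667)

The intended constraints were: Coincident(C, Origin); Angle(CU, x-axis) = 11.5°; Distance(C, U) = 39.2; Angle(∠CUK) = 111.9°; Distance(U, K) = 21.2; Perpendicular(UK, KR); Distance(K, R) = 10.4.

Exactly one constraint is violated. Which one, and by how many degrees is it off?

Perpendicular(UK, KR) — off by 5.90°.

C = (0.00, 0.00) ✓; CU at 11.50° ✓; |CU| = 39.20 ✓; ∠CUK = 111.9° ✓; |UK| = 21.20 ✓; ∠(UK, KR) = 95.90° ✗; |KR| = 10.40 ✓.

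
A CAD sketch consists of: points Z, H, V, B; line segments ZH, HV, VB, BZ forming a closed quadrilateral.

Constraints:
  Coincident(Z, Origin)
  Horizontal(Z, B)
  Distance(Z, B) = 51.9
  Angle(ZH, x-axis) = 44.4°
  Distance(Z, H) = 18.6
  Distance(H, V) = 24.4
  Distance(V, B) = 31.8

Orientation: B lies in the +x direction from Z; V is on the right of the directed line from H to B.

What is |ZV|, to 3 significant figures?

23.8

Checks: |HV| = 24.40 ✓; |VB| = 31.80 ✓.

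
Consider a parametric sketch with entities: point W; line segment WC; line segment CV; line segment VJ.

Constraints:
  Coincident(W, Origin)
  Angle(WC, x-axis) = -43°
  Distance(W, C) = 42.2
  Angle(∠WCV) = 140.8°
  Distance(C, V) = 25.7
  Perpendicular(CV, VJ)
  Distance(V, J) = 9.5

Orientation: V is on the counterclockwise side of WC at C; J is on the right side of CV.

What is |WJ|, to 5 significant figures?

68.697

∠WCV = 140.8°, so CV runs at -43.0° + (180° − 140.8°) = -3.8000° from the x-axis; with |CV| = 25.7, V = C + 25.7·(cos -3.8000°, sin -3.8000°) = (56.507, -30.484). CV ⟂ VJ; with |VJ| = 9.5 on the right of CV, J = V + 9.5·(-0.066274, -0.99780) = (55.877, -39.963). Then |WJ| = |J − W| = 68.697.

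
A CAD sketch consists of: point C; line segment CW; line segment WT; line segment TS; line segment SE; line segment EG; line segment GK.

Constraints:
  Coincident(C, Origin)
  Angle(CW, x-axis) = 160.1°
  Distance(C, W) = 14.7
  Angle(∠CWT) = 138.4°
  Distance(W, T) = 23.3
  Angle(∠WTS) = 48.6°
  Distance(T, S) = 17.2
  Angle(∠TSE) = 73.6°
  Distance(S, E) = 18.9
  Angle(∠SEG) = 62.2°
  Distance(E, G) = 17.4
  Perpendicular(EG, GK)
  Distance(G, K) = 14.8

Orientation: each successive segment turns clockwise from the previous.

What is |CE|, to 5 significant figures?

18.171

∠WTS = 48.6° gives TS at -12.900° from the x-axis; with |TS| = 17.2, S = (-8.1741, 21.640). ∠TSE = 73.6° gives SE at -119.30° from the x-axis; with |SE| = 18.9, E = (-17.423, 5.1580). Then |CE| = |E − C| = 18.171.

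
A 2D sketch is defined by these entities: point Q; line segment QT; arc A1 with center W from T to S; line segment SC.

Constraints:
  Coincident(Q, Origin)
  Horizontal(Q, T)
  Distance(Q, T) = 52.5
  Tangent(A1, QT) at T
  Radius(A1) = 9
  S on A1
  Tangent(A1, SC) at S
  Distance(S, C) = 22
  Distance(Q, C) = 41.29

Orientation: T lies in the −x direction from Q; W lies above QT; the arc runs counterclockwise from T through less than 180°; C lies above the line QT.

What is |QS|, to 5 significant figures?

44.904

Checks: Q = (0.00, 0.00) ✓; |WS| = 9.000 ✓; ∠(WS, SC) = 90.00° ✓; |SC| = 22.00 ✓; |QC| = 41.29 ✓.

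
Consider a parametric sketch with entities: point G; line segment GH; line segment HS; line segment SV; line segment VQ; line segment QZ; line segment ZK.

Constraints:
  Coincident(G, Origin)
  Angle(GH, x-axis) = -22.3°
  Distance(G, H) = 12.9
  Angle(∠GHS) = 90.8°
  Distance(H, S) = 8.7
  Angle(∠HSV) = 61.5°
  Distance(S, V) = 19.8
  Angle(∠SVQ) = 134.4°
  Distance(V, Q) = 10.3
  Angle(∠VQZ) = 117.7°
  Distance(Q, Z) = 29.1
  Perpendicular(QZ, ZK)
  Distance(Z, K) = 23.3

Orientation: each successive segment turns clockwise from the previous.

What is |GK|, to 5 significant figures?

32.801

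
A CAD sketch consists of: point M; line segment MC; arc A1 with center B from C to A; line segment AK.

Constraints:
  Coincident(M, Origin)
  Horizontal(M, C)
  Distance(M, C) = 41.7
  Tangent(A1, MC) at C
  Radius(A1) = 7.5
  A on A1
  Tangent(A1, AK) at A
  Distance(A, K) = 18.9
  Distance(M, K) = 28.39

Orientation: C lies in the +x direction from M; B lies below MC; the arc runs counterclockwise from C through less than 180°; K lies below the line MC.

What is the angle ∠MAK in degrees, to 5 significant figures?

50.718°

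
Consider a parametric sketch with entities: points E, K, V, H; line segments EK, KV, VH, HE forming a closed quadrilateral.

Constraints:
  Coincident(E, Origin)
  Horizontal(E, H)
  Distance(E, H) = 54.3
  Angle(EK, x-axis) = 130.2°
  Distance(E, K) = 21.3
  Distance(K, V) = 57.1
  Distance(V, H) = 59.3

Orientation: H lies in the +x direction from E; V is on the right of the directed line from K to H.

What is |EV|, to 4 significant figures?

37.45

Checks: |KV| = 57.10 ✓; |VH| = 59.30 ✓.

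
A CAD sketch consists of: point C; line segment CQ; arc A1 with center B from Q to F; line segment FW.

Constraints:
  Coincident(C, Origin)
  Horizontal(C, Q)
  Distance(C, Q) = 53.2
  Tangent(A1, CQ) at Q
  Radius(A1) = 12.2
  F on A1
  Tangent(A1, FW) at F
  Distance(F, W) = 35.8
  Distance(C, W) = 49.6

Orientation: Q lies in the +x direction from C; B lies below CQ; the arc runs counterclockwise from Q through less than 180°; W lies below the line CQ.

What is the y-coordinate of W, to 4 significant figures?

-40.71

C is at the origin; C and Q share the same y with |CQ| = 53.2 and Q on the +x side, so Q = (53.20, 0.000). The tangent condition forces BQ to be normal to CQ, so B = Q + (0, -12.2) = (53.20, -12.20). Since BF ⟂ FW (tangency), |BW| = √(12.2² + 35.8²) = 37.82 regardless of where F sits on A1. So W lies on both circle(C, 49.6) and circle(B, 37.82); the below-CQ intersection is W = (28.34, -40.71). F is the foot of the tangent from W: F = (41.91, -7.576).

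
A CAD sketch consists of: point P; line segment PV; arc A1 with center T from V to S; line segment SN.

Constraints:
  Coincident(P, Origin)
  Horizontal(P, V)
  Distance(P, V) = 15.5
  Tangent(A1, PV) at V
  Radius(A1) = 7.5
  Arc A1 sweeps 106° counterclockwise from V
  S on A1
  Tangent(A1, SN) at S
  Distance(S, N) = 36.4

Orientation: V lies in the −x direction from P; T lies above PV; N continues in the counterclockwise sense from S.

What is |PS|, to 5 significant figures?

12.660

P is at the origin; P and V share the same y with |PV| = 15.5 and V on the −x side, so V = (-15.500, 0.0000). A1 meets PV tangentially, so TV is at right angles to PV, so T = V + (0, 7.5) = (-15.500, 7.5000). On A1, V sits at bearing -90° from T; a 106° counterclockwise sweep puts S at bearing 16°, so S = T + 7.5·(cos 16°, sin 16°) = (-8.2905, 9.5673). Then |PS| = |S − P| = 12.660.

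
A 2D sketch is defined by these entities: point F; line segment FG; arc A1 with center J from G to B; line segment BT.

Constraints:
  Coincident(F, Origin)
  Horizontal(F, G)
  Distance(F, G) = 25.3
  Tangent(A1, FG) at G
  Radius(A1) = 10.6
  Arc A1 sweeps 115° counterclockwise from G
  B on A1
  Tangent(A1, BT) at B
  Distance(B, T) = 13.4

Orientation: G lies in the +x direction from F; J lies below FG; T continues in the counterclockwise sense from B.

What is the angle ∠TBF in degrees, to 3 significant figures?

159°

F is at the origin; F and G share the same y with |FG| = 25.3 and G on the +x side, so G = (25.3, 0.00). Since A1 is tangent to FG there, JG ⟂ FG, so J = G + (0, -10.6) = (25.3, -10.6). On A1, G sits at bearing 90° from J; a 115° counterclockwise sweep puts B at bearing 205°, so B = J + 10.6·(cos 205°, sin 205°) = (15.7, -15.1). A1 meets BT tangentially, so JB is at right angles to BT, so BT runs along (−sin 205°, cos 205°); with |BT| = 13.4, T = (21.4, -27.2). Then cos ∠TBF = BT·BF / (|BT||BF|), giving 159°.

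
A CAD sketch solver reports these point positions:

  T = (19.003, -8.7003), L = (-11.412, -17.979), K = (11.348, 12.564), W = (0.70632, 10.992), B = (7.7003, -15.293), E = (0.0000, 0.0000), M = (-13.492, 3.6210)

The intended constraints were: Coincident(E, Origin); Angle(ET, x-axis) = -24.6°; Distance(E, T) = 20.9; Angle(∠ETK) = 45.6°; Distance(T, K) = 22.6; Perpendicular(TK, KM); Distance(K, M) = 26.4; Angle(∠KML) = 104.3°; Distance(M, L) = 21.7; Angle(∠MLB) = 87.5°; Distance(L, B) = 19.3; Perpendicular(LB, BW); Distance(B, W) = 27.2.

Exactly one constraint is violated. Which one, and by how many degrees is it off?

Perpendicular(LB, BW) — off by 6.90°.

E = (0.00, 0.00) ✓; ET at -24.60° ✓; |ET| = 20.90 ✓; ∠ETK = 45.60° ✓; |TK| = 22.60 ✓; ∠(TK, KM) = 90.00° ✓; |KM| = 26.40 ✓; ∠KML = 104.3° ✓; |ML| = 21.70 ✓; ∠MLB = 87.50° ✓; |LB| = 19.30 ✓; ∠(LB, BW) = 96.90° ✗; |BW| = 27.20 ✓.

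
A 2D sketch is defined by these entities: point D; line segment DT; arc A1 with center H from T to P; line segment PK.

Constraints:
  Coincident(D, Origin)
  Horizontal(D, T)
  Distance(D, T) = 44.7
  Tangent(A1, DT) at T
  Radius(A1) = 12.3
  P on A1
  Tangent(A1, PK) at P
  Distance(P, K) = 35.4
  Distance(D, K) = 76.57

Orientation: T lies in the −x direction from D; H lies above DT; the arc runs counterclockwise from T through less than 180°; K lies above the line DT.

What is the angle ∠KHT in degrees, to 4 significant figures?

153.7°

Checks: |HP| = 12.30 ✓; ∠(HP, PK) = 90.00° ✓; |PK| = 35.40 ✓; |DK| = 76.57 ✓.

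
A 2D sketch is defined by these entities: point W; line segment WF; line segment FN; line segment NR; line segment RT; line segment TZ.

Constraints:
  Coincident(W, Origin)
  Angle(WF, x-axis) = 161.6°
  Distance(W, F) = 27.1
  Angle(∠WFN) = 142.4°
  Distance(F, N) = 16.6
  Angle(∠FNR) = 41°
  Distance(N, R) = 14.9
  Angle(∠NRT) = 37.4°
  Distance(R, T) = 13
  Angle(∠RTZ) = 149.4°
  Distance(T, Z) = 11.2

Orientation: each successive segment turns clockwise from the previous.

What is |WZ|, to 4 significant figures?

46.25

∠NRT = 37.4° gives RT at -157.6° from the x-axis; with |RT| = 13.0, T = (-32.62, 13.51). ∠RTZ = 149.4° gives TZ at 171.8° from the x-axis; with |TZ| = 11.2, Z = (-43.71, 15.10). Then |WZ| = |Z − W| = 46.25.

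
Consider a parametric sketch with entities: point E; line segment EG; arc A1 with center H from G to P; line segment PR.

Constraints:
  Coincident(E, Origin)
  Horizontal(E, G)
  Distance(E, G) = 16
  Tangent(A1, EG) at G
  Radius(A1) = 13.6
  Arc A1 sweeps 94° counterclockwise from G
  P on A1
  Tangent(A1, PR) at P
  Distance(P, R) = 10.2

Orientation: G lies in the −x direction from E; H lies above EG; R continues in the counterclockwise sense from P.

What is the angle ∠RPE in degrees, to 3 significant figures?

175°

E is at the origin; E and G share the same y with |EG| = 16.0 and G on the −x side, so G = (-16.0, 0.00). Since A1 is tangent to EG there, HG ⟂ EG, so H = G + (0, 13.6) = (-16.0, 13.6). On A1, G sits at bearing -90° from H; a 94° counterclockwise sweep puts P at bearing 4°, so P = H + 13.6·(cos 4°, sin 4°) = (-2.43, 14.5). A1 meets PR tangentially, so HP is at right angles to PR, so PR runs along (−sin 4°, cos 4°); with |PR| = 10.2, R = (-3.14, 24.7). Then cos ∠RPE = PR·PE / (|PR||PE|), giving 175°.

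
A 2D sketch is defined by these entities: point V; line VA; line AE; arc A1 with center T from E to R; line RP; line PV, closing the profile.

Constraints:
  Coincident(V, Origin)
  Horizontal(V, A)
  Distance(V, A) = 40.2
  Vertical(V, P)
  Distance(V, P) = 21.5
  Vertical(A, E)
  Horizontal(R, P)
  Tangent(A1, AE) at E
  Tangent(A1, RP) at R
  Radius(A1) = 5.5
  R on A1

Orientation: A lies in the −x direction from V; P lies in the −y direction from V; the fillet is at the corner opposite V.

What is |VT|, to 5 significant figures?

38.211

V is at the origin; VA is horizontal with |VA| = 40.2 and A on the −x side, so A = (-40.200, 0.0000). VP is vertical with |VP| = 21.5 and P on the −y side, so P = (0.0000, -21.500). The virtual corner opposite V is at (-40.200, -21.500). Since A1 is tangent to AE there, TE ⟂ AE and tangency of A1 to RP means the radius TR is perpendicular to RP, with radius 5.5, so the center T sits 5.5 in from both sides at T = (-34.700, -16.000). Then |VT| = |T − V| = 38.211.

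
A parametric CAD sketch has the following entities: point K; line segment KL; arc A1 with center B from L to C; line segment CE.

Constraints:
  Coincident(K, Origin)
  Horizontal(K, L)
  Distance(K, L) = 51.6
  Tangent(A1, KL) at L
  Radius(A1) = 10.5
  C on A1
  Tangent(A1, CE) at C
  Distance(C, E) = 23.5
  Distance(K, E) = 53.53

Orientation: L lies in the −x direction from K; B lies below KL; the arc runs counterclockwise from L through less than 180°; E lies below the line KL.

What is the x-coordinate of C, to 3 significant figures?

-58.7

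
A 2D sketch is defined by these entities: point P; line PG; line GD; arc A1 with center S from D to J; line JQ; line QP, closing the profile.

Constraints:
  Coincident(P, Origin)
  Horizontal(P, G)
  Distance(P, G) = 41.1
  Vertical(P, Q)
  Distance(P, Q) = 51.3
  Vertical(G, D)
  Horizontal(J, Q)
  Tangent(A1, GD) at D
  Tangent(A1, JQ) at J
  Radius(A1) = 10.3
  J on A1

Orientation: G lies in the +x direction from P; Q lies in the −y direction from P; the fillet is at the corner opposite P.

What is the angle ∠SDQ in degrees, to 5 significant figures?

14.069°

P is at the origin; PG is horizontal with |PG| = 41.1 and G on the +x side, so G = (41.100, 0.0000). PQ is vertical with |PQ| = 51.3 and Q on the −y side, so Q = (0.0000, -51.300). The virtual corner opposite P is at (41.100, -51.300). Since A1 is tangent to GD there, SD ⟂ GD and A1 meets JQ tangentially, so SJ is at right angles to JQ, with radius 10.3, so the center S sits 10.3 in from both sides at S = (30.800, -41.000). That places the tangent points at D = (41.100, -41.000) on GD and J = (30.800, -51.300) on JQ. Then cos ∠SDQ = DS·DQ / (|DS||DQ|), giving 14.069°.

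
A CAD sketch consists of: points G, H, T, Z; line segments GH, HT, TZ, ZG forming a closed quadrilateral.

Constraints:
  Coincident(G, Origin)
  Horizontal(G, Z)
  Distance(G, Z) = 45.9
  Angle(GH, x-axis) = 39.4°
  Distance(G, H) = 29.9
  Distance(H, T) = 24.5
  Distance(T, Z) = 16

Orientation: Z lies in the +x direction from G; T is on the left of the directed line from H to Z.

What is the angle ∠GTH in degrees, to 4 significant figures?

25.72°

Checks: |HT| = 24.50 ✓; |TZ| = 16.00 ✓.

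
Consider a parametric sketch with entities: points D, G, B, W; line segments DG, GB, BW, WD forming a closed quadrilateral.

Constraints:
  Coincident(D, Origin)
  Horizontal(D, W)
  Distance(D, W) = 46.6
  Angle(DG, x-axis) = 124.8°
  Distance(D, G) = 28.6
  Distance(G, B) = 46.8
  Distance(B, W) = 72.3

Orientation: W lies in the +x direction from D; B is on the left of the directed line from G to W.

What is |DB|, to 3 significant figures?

63.0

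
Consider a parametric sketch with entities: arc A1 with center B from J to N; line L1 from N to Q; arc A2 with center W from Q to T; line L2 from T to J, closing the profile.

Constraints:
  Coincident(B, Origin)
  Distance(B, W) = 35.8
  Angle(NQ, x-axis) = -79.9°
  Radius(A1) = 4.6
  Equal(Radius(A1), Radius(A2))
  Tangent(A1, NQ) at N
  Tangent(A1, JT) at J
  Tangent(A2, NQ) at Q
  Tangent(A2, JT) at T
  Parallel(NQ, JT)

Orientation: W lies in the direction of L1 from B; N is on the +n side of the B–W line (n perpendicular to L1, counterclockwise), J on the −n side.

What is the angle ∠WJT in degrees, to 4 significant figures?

7.322°

The slot axis is L1's direction at -79.9°, so u = (cos -79.9°, sin -79.9°) = (0.1754, -0.9845) and n = (−sin -79.9°, cos -79.9°) = (0.9845, 0.1754). B is at the origin and W lies 35.8 along u from B, so W = 35.8·u = (6.278, -35.25). Tangency of A1 to both parallel lines with radius 4.6 puts N and J at B ± 4.6·n: N = (4.529, 0.8067), J = (-4.529, -0.8067). Equal radii place Q and T the same way about W: Q = W + 4.6·n = (10.81, -34.44), T = W − 4.6·n = (1.749, -36.05). Then cos ∠WJT = JW·JT / (|JW||JT|), giving 7.322°.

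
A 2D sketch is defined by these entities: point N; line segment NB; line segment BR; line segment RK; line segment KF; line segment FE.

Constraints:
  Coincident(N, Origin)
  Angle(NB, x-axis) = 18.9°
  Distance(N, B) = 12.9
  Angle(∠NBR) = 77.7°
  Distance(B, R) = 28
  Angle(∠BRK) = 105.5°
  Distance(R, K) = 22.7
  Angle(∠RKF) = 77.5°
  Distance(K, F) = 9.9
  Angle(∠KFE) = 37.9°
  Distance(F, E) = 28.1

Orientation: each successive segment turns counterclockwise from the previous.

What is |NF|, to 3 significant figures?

23.6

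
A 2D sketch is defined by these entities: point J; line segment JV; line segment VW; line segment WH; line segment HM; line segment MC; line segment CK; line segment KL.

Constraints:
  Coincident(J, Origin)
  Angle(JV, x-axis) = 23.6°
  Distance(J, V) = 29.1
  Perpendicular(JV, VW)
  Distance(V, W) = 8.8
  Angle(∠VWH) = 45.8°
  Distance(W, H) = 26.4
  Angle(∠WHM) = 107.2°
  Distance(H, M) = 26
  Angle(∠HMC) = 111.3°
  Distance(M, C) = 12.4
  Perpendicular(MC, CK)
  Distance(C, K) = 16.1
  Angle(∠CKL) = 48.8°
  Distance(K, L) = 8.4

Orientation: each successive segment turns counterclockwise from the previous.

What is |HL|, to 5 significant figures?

20.676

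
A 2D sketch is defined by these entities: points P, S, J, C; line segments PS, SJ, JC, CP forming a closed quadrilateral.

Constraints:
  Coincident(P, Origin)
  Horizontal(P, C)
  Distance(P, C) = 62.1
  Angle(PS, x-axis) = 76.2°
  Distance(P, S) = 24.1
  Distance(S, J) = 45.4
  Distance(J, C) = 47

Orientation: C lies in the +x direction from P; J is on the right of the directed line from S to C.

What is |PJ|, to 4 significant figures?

27.84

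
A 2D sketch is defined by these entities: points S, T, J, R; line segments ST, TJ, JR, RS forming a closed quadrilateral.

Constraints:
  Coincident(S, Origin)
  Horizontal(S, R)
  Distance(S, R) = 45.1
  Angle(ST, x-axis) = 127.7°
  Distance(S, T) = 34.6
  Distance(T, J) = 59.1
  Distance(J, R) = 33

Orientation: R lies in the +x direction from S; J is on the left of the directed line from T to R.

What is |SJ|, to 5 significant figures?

49.596

S is at the origin; SR is horizontal with |SR| = 45.1 and R in +x, so R = (45.1, 0). ST runs at 127.7° with |ST| = 34.6, so T = (-21.159, 27.376). J is determined by |TJ| = 59.1 and |JR| = 33.0 together: it lies at the intersection of circle(T, 59.1) and circle(R, 33.0). With |TR| = 71.692, the foot of the radical line on TR is 52.611 from T and the perpendicular offset is √(59.1² − 52.611²) = 26.924. Taking the left-of-TR solution: J = (37.746, 32.170).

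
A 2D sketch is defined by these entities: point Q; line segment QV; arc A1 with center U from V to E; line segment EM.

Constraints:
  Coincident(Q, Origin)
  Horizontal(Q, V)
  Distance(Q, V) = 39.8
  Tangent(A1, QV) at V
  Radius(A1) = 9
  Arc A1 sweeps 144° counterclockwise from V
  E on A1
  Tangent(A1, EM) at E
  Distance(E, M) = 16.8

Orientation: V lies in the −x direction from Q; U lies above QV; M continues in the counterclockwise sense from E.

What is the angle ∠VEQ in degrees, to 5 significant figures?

82.743°

Q is at the origin; QV is horizontal with |QV| = 39.8 and V on the −x side, so V = (-39.800, 0.0000). Tangency of A1 to QV means the radius UV is perpendicular to QV, so U = V + (0, 9) = (-39.800, 9.0000). On A1, V sits at bearing -90° from U; a 144° counterclockwise sweep puts E at bearing 54°, so E = U + 9.0·(cos 54°, sin 54°) = (-34.510, 16.281). Then cos ∠VEQ = EV·EQ / (|EV||EQ|), giving 82.743°.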